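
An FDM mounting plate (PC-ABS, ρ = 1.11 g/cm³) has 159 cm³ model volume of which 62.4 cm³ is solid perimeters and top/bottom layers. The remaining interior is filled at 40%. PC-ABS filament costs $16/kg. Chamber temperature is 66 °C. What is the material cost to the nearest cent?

$1.79

Infill region: 159 − 62.4 → 96.6 cm³.
Deposited infill = 0.40 × 96.6 = 38.64 cm³.
Total extruded = 62.4 + 38.64 = 101.04 cm³.
Mass = 101.04 × 1.11, so 112.1544 g.
At $16/kg: 112.1544/1000 × 16 = $1.79.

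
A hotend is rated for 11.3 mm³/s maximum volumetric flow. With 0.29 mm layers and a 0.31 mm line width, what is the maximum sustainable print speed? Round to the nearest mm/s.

126 mm/s

Bead cross-section = 0.29 × 0.31 = 0.0899 mm².
Max speed = 11.3 / 0.0899 = 125.70 ≈ 126 mm/s.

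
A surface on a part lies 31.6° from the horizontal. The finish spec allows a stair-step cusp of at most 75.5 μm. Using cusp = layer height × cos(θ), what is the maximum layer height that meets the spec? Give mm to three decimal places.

Layer height = cusp / cos(31.6°) = 0.0755 / 0.8517 = 0.089 mm.

0.089 mm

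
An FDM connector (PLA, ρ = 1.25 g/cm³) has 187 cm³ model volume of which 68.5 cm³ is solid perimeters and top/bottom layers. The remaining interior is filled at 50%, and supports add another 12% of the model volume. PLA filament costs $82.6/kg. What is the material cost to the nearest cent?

Interior volume: 187 − 68.5 → 118.5 cm³.
Deposited infill = 0.50 × 118.5 = 59.25 cm³.
Support = 0.12 × 187 = 22.44 cm³.
Total printed volume = 68.5 + 59.25 + 22.44, so 150.19 cm³.
Mass = 150.19 × 1.25 = 187.7375 g.
At $82.6/kg: 187.7375/1000 × 82.6 = $15.51.

$15.51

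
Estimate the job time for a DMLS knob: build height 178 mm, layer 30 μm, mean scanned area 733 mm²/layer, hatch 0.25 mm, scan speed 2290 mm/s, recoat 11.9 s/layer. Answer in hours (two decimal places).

21.73 hours

Layer count = ceil(178 / 0.03) = 5934.
Hatch length per layer = 733 / 0.25, so 2932 mm.
Laser time per layer: 2932 / 2290 → 1.2803 s.
Per-layer time = 1.2803 + 11.9, so 13.1803 s.
Build time = 5934 × 13.1803 = 78211.9002 s = 21.73 hours.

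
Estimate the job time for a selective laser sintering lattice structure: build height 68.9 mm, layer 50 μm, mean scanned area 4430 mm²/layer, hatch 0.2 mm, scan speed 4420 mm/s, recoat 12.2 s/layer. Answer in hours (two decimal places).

Number of layers: 68.9 / 0.05 → 1378 (rounded up).
Hatch length per layer: 4430 / 0.2 → 22150 mm.
Per-layer scan time = 22150 / 4420 = 5.0113 s.
Layer cycle = 5.0113 + 12.2, so 17.2113 s.
Total: 1378 × 17.2113 s = 23717.1714 s → 6.59 hours.

6.59 hours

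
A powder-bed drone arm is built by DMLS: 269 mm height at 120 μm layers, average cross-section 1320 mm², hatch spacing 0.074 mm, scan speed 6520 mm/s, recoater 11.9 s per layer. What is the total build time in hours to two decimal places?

Layer count = ceil(269 / 0.12) = 2242.
Per-layer scan distance: 1320 / 0.074 → 17837.8 mm.
Scan time per layer: 17837.8 / 6520 → 2.7359 s.
Layer cycle = 2.7359 + 11.9 = 14.6359 s.
Total: 2242 × 14.6359 s = 32813.6878 s → 9.11 hours.

9.11 hours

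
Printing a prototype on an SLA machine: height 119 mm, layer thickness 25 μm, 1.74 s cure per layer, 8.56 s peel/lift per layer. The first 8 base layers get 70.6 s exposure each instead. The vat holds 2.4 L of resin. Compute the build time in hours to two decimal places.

Layers = ⌈119/0.025⌉ = 4760.
Burn-in layers = 8 × (70.6 + 8.56), so 633.28 s.
Normal layers: 4752 × (1.74 + 8.56) → 48945.6 s.
Sum: 633.28 + 48945.6 = 49578.88 s → 13.77 hours.

13.77 hours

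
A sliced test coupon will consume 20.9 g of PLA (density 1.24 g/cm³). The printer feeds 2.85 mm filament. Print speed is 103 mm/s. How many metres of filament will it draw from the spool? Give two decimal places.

Volume = 20.9 g / 1.24 g·cm⁻³ = 16.8548 cm³ = 16854.8 mm³.
A = π r² = π × 1.425² = 6.3794 mm².
Length = 16854.8 / 6.3794 = 2642.07 mm = 2.64 m.

2.64 m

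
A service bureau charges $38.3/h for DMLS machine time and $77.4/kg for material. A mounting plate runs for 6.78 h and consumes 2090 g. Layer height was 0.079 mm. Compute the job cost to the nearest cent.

$421.44

Time charge: 38.3 × 6.78 → $259.674.
Material cost = 77.4 × 2090/1000 = $161.766.
Job cost: 259.674 + 161.766 = $421.44.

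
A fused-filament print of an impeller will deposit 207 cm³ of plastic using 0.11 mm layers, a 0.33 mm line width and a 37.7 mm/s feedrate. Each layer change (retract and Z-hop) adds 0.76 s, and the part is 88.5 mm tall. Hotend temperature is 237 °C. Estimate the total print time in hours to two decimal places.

42.19 hours

Extrusion cross-section: 0.11 × 0.33 → 0.0363 mm².
Toolpath length = 207 cm³ / 0.0363 mm² = 207000 / 0.0363 = 5702479.3 mm.
Time extruding = 5702479.3 / 37.7 = 151259.4 s.
Number of layers: 88.5 / 0.11 → 805 (rounded up).
Z-hop total = 805 × 0.76 = 611.8 s.
Total = 151259.4 + 611.8 = 151871.2 s = 42.19 hours.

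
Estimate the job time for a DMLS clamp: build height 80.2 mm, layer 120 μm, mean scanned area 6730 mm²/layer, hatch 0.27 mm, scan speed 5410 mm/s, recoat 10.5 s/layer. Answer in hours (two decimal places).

2.81 hours

Number of layers: 80.2 / 0.12 → 669 (rounded up).
Hatch length per layer: 6730 / 0.27 → 24925.9 mm.
Per-layer scan time: 24925.9 / 5410 → 4.6074 s.
Layer cycle = 4.6074 + 10.5 = 15.1074 s.
669 layers × 15.1074 s/layer = 10106.8506 s, i.e. 2.81 hours.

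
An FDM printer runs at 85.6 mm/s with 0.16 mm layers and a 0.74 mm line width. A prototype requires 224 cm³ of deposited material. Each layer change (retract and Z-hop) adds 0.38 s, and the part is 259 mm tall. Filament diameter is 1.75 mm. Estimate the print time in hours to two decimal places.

6.31 hours

Extrusion cross-section: 0.16 × 0.74 → 0.1184 mm².
Path length: 224000 mm³ / 0.1184 mm² → 1891891.9 mm.
Time extruding = 1891891.9 / 85.6, so 22101.5 s.
Layers = ⌈259/0.16⌉ = 1619.
Non-print overhead = 1619 × 0.38 = 615.22 s.
Altogether 22101.5 + 615.22 = 22716.72 s, i.e. 6.31 hours.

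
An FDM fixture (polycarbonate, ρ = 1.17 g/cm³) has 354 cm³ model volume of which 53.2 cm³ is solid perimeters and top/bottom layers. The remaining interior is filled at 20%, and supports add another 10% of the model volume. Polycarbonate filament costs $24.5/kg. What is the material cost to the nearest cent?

Infill region = 354 − 53.2 = 300.8 cm³.
Infill volume: 0.20 × 300.8 → 60.16 cm³.
Support = 0.10 × 354, so 35.4 cm³.
Deposited volume = 53.2 + 60.16 + 35.4 = 148.76 cm³.
Mass = 148.76 × 1.17, so 174.0492 g.
At $24.5/kg: 174.0492/1000 × 24.5 = $4.26.

$4.26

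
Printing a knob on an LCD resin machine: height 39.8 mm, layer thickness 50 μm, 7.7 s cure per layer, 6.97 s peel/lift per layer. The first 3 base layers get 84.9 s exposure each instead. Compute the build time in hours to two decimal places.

3.31 hours

Layer count = ceil(39.8 / 0.05) = 796.
Base layers = 3 × (84.9 + 6.97) = 275.61 s.
Remaining layers: 793 × (7.7 + 6.97) → 11633.31 s.
Sum: 275.61 + 11633.31 = 11908.92 s → 3.31 hours.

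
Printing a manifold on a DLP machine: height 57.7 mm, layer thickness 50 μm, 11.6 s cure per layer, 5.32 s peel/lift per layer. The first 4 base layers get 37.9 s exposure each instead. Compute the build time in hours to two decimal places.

5.45 hours

Number of layers: 57.7 / 0.05 → 1154 (rounded up).
Burn-in layers = 4 × (37.9 + 5.32) = 172.88 s.
Regular layers: 1150 × (11.6 + 5.32) → 19458 s.
Total = 172.88 + 19458 = 19630.88 s = 5.45 hours.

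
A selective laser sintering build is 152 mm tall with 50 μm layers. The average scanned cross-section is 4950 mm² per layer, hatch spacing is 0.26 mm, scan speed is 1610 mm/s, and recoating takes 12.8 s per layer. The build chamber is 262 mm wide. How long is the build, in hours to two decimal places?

20.79 hours

Number of layers: 152 / 0.05 → 3040 (rounded up).
Scan path per layer: 4950 / 0.26 → 19038.5 mm.
Laser time per layer = 19038.5 / 1610, so 11.8252 s.
Per-layer time = 11.8252 + 12.8, so 24.6252 s.
Total: 3040 × 24.6252 s = 74860.608 s → 20.79 hours.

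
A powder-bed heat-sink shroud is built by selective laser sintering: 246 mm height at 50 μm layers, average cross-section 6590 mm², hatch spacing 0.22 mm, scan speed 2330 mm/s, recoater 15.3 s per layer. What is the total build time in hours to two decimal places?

38.48 hours

Layer count = ceil(246 / 0.05) = 4920.
Per-layer scan distance = 6590 / 0.22 = 29954.5 mm.
Per-layer scan time = 29954.5 / 2330 = 12.856 s.
Layer cycle: 12.856 + 15.3 → 28.156 s.
4920 layers × 28.156 s/layer = 138527.52 s, i.e. 38.48 hours.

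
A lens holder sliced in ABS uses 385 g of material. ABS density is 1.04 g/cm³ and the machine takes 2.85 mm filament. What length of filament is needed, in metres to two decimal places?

Extruded volume: 385/1.04 = 370.1923 cm³ (370192.3 mm³).
Cross-section of 2.85 mm filament: π·(2.85/2)² = 6.3794 mm².
Length = 370192.3 / 6.3794 = 58029.33 mm = 58.03 m.

58.03 m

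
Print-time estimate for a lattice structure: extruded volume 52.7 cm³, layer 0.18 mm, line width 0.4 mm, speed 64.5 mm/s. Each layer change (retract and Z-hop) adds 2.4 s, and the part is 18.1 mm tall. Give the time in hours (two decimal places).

3.22 hours

Extrusion cross-section = 0.18 × 0.4, so 0.072 mm².
Total extruded path = 52700/0.072 = 731944.4 mm.
Extrusion time = 731944.4 / 64.5, so 11348 s.
Number of layers: 18.1 / 0.18 → 101 (rounded up).
Z-hop total = 101 × 2.4 = 242.4 s.
Total = 11348 + 242.4 = 11590.4 s = 3.22 hours.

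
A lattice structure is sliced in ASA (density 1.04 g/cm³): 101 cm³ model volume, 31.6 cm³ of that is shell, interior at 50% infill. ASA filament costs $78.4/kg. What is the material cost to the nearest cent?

Volume inside the shell = 101 − 31.6 = 69.4 cm³.
Infill deposited = 0.50 × 69.4 = 34.7 cm³.
Deposited volume = 31.6 + 34.7 = 66.3 cm³.
Mass = 66.3 × 1.04, so 68.952 g.
Cost = 68.952 g / 1000 × $78.4/kg = $5.41.

$5.41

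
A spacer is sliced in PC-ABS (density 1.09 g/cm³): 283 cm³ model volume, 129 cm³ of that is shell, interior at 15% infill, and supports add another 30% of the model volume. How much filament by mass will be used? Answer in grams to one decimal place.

Infill region = 283 − 129 = 154 cm³.
Infill volume = 0.15 × 154 = 23.1 cm³.
Support = 0.30 × 283 = 84.9 cm³.
Total extruded = 129 + 23.1 + 84.9, so 237 cm³.
Mass = 237 × 1.09, so 258.33 g.

258.3 g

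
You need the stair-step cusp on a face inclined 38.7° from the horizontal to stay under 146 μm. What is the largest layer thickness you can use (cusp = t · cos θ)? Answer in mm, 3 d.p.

cos(38.7°) = 0.7804; t_max = 0.146/0.7804 = 0.187 mm.

0.187 mm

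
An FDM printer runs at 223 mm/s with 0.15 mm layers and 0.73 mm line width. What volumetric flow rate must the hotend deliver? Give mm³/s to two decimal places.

Bead cross-section = 0.15 × 0.73, so 0.1095 mm².
Q = v·A = 223 × 0.1095 = 24.42 mm³/s.

24.42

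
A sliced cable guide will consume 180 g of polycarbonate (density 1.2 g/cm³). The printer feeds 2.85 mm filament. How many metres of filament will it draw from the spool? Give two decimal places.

Volume = 180 g / 1.2 g·cm⁻³ = 150 cm³ = 150000 mm³.
A = π r² = π × 1.425² = 6.3794 mm².
L = V/A = 150000/6.3794 = 23513.18 mm → 23.51 m.

23.51 m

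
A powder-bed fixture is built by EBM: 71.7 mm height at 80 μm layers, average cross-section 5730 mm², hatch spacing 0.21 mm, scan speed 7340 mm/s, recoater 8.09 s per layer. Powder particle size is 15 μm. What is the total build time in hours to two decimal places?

2.94 hours

Layer count = ceil(71.7 / 0.08) = 897.
Hatch length per layer = 5730 / 0.21, so 27285.7 mm.
Per-layer scan time: 27285.7 / 7340 → 3.7174 s.
Per-layer time: 3.7174 + 8.09 → 11.8074 s.
Build time = 897 × 11.8074 = 10591.2378 s = 2.94 hours.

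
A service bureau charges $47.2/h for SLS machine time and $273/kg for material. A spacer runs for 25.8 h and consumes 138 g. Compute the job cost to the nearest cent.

Machine cost = 47.2 × 25.8, so $1217.76.
Material charge = 273 × 138/1000 = $37.674.
Job cost: 1217.76 + 37.674 = 1255.434 ≈ $1255.43.

$1255.43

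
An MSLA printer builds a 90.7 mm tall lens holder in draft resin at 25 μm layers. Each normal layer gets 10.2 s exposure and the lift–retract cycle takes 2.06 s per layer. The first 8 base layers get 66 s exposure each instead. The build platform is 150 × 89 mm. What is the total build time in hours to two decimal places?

Layer count = ceil(90.7 / 0.025) = 3628.
Base layers = 8 × (66 + 2.06), so 544.48 s.
Regular layers = 3620 × (10.2 + 2.06), so 44381.2 s.
Total = 544.48 + 44381.2 = 44925.68 s = 12.48 hours.

12.48 hours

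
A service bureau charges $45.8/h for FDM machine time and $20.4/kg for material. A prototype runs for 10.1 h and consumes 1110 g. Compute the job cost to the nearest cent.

$485.22

Time charge = 45.8 × 10.1 = $462.58.
Material cost: 20.4 × 1110/1000 → $22.644.
Total = 462.58 + 22.644 = 485.224 ≈ $485.22.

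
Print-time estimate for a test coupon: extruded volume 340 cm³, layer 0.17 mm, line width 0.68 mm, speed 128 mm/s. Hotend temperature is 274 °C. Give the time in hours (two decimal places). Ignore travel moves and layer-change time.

Bead cross-section: 0.17 × 0.68 → 0.1156 mm².
Path length: 340000 mm³ / 0.1156 mm² → 2941176.5 mm.
Print-move time = 2941176.5 / 128, so 22977.9 s.
Converting: 22977.9 s = 6.38 hours.

6.38 hours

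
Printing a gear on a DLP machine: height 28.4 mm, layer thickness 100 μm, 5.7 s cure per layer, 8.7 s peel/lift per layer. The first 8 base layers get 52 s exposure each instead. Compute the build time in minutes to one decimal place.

Layer count = ceil(28.4 / 0.1) = 284.
Burn-in layers = 8 × (52 + 8.7) = 485.6 s.
Regular layers = 276 × (5.7 + 8.7) = 3974.4 s.
Sum: 485.6 + 3974.4 = 4460 s → 74.3 minutes.

74.3 minutes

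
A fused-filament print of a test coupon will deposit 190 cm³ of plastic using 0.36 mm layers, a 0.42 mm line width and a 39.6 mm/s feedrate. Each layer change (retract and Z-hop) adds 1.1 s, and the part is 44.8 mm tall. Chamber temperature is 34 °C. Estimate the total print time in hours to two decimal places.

8.85 hours

Line area: 0.36 × 0.42 → 0.1512 mm².
Toolpath length = 190 cm³ / 0.1512 mm² = 190000 / 0.1512 = 1256613.8 mm.
Extrusion time = 1256613.8 / 39.6, so 31732.7 s.
Layers = ⌈44.8/0.36⌉ = 125.
Layer-change overhead: 125 × 1.1 → 137.5 s.
Altogether 31732.7 + 137.5 = 31870.2 s, i.e. 8.85 hours.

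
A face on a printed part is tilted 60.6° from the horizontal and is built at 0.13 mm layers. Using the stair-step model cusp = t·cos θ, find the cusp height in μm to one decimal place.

h_c = t·cos θ = 0.13 × 0.4909 = 0.063817 mm (63.8 μm).

63.8 μm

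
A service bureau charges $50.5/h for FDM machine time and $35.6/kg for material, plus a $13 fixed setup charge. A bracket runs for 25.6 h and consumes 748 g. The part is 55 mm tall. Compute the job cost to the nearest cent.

Time charge = 50.5 × 25.6 = $1292.80.
Material cost = 35.6 × 748/1000 = $26.6288.
Adding setup: 1292.80 + 26.6288 + 13 → 1332.4288 ≈ $1332.43.

$1332.43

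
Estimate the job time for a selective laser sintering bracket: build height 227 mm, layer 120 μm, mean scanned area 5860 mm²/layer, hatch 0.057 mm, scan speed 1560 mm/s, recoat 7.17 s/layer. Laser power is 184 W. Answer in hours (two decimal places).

38.40 hours

Layer count = ceil(227 / 0.12) = 1892.
Hatch length per layer: 5860 / 0.057 → 102807 mm.
Per-layer scan time: 102807 / 1560 → 65.9019 s.
Layer cycle = 65.9019 + 7.17, so 73.0719 s.
1892 layers × 73.0719 s/layer = 138252.0348 s, i.e. 38.40 hours.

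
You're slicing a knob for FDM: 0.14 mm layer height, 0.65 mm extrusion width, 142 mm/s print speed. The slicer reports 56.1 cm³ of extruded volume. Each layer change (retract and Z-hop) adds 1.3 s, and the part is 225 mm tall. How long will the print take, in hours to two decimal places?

1.79 hours

Bead cross-section = 0.14 × 0.65 = 0.091 mm².
Total extruded path = 56100/0.091 = 616483.5 mm.
Extrusion time: 616483.5 / 142 → 4341.4 s.
Number of layers: 225 / 0.14 → 1608 (rounded up).
Layer-change overhead = 1608 × 1.3, so 2090.4 s.
Total = 4341.4 + 2090.4 = 6431.8 s = 1.79 hours.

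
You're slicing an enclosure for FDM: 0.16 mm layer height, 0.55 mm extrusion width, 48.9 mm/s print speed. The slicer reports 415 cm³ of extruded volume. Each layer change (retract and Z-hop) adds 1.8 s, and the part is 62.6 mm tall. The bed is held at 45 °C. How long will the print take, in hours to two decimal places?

26.98 hours

Extrusion cross-section = 0.16 × 0.55, so 0.088 mm².
Total extruded path = 415000/0.088 = 4715909.1 mm.
Time extruding: 4715909.1 / 48.9 → 96439.9 s.
Number of layers: 62.6 / 0.16 → 392 (rounded up).
Layer-change overhead: 392 × 1.8 → 705.6 s.
Total = 96439.9 + 705.6 = 97145.5 s = 26.98 hours.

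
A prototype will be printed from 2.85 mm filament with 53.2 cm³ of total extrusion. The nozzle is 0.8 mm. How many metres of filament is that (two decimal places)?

Filament cross-section = π × (2.85/2)² = 6.3794 mm².
L = 53200 mm³ / 6.3794 mm² = 8339.34 mm, i.e. 8.34 m.

8.34 m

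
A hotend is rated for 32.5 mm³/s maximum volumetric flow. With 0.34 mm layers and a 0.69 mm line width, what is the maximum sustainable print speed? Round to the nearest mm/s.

139 mm/s

Bead cross-section: 0.34 × 0.69 → 0.2346 mm².
Max speed = 32.5 / 0.2346 = 138.53 ≈ 139 mm/s.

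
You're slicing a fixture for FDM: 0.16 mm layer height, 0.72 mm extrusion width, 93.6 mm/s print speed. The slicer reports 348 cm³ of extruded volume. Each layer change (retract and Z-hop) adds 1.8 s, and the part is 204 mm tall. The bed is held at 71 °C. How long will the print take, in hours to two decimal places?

9.60 hours

Bead cross-section: 0.16 × 0.72 → 0.1152 mm².
Path length: 348000 mm³ / 0.1152 mm² → 3020833.3 mm.
Time extruding = 3020833.3 / 93.6 = 32273.9 s.
Layer count = ceil(204 / 0.16) = 1275.
Layer-change overhead: 1275 × 1.8 → 2295 s.
Altogether 32273.9 + 2295 = 34568.9 s, i.e. 9.60 hours.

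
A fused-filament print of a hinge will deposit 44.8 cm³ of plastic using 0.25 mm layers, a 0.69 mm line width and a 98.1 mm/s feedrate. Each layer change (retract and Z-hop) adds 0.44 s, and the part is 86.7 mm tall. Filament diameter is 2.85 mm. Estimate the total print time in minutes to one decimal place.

46.7 minutes

Line area: 0.25 × 0.69 → 0.1725 mm².
Total extruded path = 44800/0.1725 = 259710.1 mm.
Extrusion time = 259710.1 / 98.1, so 2647.4 s.
Layer count = ceil(86.7 / 0.25) = 347.
Non-print overhead = 347 × 0.44, so 152.68 s.
Total = 2647.4 + 152.68 = 2800.08 s = 46.7 minutes.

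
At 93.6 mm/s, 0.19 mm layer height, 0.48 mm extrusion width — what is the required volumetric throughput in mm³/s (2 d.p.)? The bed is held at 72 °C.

8.54

A: 0.19 × 0.48 → 0.0912 mm².
Volumetric flow = 93.6 × 0.0912 = 8.54 mm³/s.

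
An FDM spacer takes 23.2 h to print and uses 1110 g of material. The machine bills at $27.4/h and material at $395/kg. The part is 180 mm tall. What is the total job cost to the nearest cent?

$1074.13

Time charge = 27.4 × 23.2, so $635.68.
Feedstock cost = 395 × 1110/1000, so $438.45.
Job cost: 635.68 + 438.45 = $1074.13.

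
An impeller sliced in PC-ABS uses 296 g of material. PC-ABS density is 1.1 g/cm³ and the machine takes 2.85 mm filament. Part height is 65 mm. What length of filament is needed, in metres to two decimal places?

Volume = 296 g / 1.1 g·cm⁻³ = 269.0909 cm³ = 269090.9 mm³.
Filament cross-section = π × (2.85/2)² = 6.3794 mm².
Length = 269090.9 / 6.3794 = 42181.22 mm = 42.18 m.

42.18 m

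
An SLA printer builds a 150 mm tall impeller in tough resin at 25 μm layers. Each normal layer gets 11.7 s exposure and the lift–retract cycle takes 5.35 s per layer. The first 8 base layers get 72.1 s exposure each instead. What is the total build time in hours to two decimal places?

Layer count = ceil(150 / 0.025) = 6000.
Bottom layers = 8 × (72.1 + 5.35) = 619.6 s.
Regular layers = 5992 × (11.7 + 5.35), so 102163.6 s.
Total = 619.6 + 102163.6 = 102783.2 s = 28.55 hours.

28.55 hours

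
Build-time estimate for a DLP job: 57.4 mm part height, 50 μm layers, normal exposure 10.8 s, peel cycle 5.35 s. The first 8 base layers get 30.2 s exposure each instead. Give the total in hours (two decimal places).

5.19 hours

Layer count = ceil(57.4 / 0.05) = 1148.
Burn-in layers = 8 × (30.2 + 5.35) = 284.4 s.
Remaining layers = 1140 × (10.8 + 5.35), so 18411 s.
Total = 284.4 + 18411 = 18695.4 s = 5.19 hours.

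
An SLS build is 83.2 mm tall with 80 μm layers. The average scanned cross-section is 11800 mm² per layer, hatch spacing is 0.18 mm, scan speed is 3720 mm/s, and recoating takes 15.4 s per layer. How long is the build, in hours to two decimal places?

Layer count = ceil(83.2 / 0.08) = 1040.
Per-layer scan distance: 11800 / 0.18 → 65555.6 mm.
Scan time per layer = 65555.6 / 3720, so 17.6225 s.
Layer cycle = 17.6225 + 15.4, so 33.0225 s.
1040 layers × 33.0225 s/layer = 34343.4 s, i.e. 9.54 hours.

9.54 hours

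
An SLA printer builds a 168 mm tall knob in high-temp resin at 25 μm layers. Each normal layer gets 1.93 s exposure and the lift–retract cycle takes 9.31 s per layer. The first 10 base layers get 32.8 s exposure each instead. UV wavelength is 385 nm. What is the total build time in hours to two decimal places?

21.07 hours

Number of layers: 168 / 0.025 → 6720 (rounded up).
Burn-in layers = 10 × (32.8 + 9.31), so 421.1 s.
Regular layers: 6710 × (1.93 + 9.31) → 75420.4 s.
Total = 421.1 + 75420.4 = 75841.5 s = 21.07 hours.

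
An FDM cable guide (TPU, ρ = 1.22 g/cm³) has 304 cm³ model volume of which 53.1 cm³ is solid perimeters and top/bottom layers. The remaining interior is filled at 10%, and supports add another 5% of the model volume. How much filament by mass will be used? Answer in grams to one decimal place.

113.9 g

Volume inside the shell = 304 − 53.1, so 250.9 cm³.
Infill volume = 0.10 × 250.9, so 25.09 cm³.
Support = 0.05 × 304, so 15.2 cm³.
Deposited volume = 53.1 + 25.09 + 15.2, so 93.39 cm³.
Mass: 93.39 × 1.22 → 113.9358 g.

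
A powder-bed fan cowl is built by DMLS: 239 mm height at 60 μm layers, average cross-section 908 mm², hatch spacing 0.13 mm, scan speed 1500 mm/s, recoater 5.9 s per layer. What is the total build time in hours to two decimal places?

11.68 hours

Layer count = ceil(239 / 0.06) = 3984.
Per-layer scan distance = 908 / 0.13 = 6984.6 mm.
Scan time per layer = 6984.6 / 1500, so 4.6564 s.
Layer cycle = 4.6564 + 5.9, so 10.5564 s.
3984 layers × 10.5564 s/layer = 42056.6976 s, i.e. 11.68 hours.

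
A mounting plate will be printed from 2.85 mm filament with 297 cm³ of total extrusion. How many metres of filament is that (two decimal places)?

46.56 m

Filament cross-section = π × (2.85/2)² = 6.3794 mm².
Length = 297 cm³ / 6.3794 mm² = 297000 / 6.3794 = 46556.1 mm = 46.56 m.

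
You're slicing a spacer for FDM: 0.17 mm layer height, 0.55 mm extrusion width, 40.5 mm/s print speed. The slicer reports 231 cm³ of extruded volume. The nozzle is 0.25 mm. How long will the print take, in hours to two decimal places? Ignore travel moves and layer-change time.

16.95 hours

Extrusion cross-section = 0.17 × 0.55 = 0.0935 mm².
Path length: 231000 mm³ / 0.0935 mm² → 2470588.2 mm.
Time extruding = 2470588.2 / 40.5, so 61002.2 s.
That's 61002.2 s → 16.95 hours.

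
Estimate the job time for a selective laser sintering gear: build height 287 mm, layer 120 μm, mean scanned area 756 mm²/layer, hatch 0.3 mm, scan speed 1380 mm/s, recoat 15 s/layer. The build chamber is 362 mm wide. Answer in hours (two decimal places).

11.18 hours

Layers = ⌈287/0.12⌉ = 2392.
Hatch length per layer = 756 / 0.3, so 2520 mm.
Per-layer scan time = 2520 / 1380, so 1.8261 s.
Per-layer time = 1.8261 + 15, so 16.8261 s.
Total: 2392 × 16.8261 s = 40248.0312 s → 11.18 hours.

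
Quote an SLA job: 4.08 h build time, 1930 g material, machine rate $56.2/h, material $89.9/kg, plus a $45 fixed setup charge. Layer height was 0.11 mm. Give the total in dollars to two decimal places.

$447.80

Machine-time cost = 56.2 × 4.08 = $229.296.
Feedstock cost = 89.9 × 1930/1000, so $173.507.
Adding setup: 229.296 + 173.507 + 45 → 447.803 ≈ $447.80.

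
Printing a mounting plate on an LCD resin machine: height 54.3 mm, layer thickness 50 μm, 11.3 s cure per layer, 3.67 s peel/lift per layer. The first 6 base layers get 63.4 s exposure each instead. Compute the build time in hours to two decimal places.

Layers = ⌈54.3/0.05⌉ = 1086.
Bottom layers = 6 × (63.4 + 3.67), so 402.42 s.
Normal layers = 1080 × (11.3 + 3.67) = 16167.6 s.
Total = 402.42 + 16167.6 = 16570.02 s = 4.60 hours.

4.60 hours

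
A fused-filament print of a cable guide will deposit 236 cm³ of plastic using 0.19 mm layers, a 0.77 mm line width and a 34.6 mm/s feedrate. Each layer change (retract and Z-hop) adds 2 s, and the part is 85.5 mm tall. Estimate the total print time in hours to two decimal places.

Bead cross-section = 0.19 × 0.77, so 0.1463 mm².
Path length: 236000 mm³ / 0.1463 mm² → 1613123.7 mm.
Time extruding = 1613123.7 / 34.6, so 46622.1 s.
Layer count = ceil(85.5 / 0.19) = 450.
Layer-change overhead = 450 × 2 = 900 s.
Total = 46622.1 + 900 = 47522.1 s = 13.20 hours.

13.20 hours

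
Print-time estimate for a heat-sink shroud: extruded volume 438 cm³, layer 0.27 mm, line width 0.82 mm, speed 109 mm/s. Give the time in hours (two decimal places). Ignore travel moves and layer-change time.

5.04 hours

Extrusion cross-section = 0.27 × 0.82, so 0.2214 mm².
Path length: 438000 mm³ / 0.2214 mm² → 1978319.8 mm.
Time extruding = 1978319.8 / 109 = 18149.7 s.
In the requested units: 18149.7 s = 5.04 hours.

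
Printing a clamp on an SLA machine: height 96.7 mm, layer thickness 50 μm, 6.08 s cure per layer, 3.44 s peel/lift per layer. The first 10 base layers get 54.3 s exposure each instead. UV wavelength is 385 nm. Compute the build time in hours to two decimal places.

5.25 hours

Number of layers: 96.7 / 0.05 → 1934 (rounded up).
Base layers: 10 × (54.3 + 3.44) → 577.4 s.
Remaining layers = 1924 × (6.08 + 3.44) = 18316.48 s.
Sum: 577.4 + 18316.48 = 18893.88 s → 5.25 hours.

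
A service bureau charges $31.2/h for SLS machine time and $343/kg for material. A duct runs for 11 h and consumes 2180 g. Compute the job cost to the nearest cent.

$1090.94

Machine cost = 31.2 × 11, so $343.20.
Feedstock cost: 343 × 2180/1000 → $747.74.
Total = 343.20 + 747.74 = $1090.94.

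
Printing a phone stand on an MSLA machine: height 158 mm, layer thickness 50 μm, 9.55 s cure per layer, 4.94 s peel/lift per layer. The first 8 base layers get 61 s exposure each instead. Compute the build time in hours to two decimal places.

Number of layers: 158 / 0.05 → 3160 (rounded up).
Base layers = 8 × (61 + 4.94) = 527.52 s.
Normal layers: 3152 × (9.55 + 4.94) → 45672.48 s.
Total = 527.52 + 45672.48 = 46200 s = 12.83 hours.

12.83 hours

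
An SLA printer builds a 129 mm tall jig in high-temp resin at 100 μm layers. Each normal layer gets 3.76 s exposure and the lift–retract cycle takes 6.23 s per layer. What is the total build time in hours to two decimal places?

3.58 hours

Layer count = ceil(129 / 0.1) = 1290.
Each layer takes = 3.76 + 6.23 = 9.99 s.
Build time: 1290 × 9.99 s = 12887.1 s, i.e. 3.58 hours.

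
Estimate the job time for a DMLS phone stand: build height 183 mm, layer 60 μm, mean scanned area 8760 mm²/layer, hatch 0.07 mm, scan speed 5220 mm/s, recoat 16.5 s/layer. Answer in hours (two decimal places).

34.29 hours

Number of layers: 183 / 0.06 → 3050 (rounded up).
Per-layer scan distance: 8760 / 0.07 → 125142.9 mm.
Per-layer scan time = 125142.9 / 5220, so 23.9737 s.
Layer cycle = 23.9737 + 16.5 = 40.4737 s.
3050 layers × 40.4737 s/layer = 123444.785 s, i.e. 34.29 hours.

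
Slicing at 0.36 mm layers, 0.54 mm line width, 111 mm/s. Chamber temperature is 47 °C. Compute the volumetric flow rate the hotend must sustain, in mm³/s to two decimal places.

Bead cross-section = 0.36 × 0.54, so 0.1944 mm².
Volumetric flow = 111 × 0.1944 = 21.58 mm³/s.

21.58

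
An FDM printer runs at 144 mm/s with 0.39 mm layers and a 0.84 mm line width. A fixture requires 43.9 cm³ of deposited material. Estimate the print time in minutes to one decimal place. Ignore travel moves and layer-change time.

15.5 minutes

Line area: 0.39 × 0.84 → 0.3276 mm².
Path length: 43900 mm³ / 0.3276 mm² → 134004.9 mm.
Extrusion time: 134004.9 / 144 → 930.6 s.
That's 930.6 s → 15.5 minutes.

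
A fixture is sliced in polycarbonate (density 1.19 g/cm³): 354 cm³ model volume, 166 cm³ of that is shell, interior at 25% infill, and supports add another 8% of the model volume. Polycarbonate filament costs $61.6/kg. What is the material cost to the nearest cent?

Volume inside the shell = 354 − 166, so 188 cm³.
Infill volume = 0.25 × 188, so 47 cm³.
Support: 0.08 × 354 → 28.32 cm³.
Total printed volume: 166 + 47 + 28.32 → 241.32 cm³.
Mass = 241.32 × 1.19, so 287.1708 g.
At $61.6/kg: 287.1708/1000 × 61.6 = $17.69.

$17.69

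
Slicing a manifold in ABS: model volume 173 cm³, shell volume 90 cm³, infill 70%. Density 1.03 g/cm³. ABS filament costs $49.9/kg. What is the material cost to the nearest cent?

Volume inside the shell = 173 − 90 = 83 cm³.
Deposited infill = 0.70 × 83 = 58.1 cm³.
Deposited volume: 90 + 58.1 → 148.1 cm³.
Mass = 148.1 × 1.03 = 152.543 g.
Cost = 152.543 g / 1000 × $49.9/kg = $7.61.

$7.61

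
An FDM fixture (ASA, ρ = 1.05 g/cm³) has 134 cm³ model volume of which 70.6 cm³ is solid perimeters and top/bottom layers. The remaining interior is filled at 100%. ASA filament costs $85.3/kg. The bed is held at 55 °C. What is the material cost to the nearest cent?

$12.00

Volume inside the shell: 134 − 70.6 → 63.4 cm³.
Infill deposited = 1.00 × 63.4, so 63.4 cm³.
Total extruded = 70.6 + 63.4, so 134 cm³.
Mass = 134 × 1.05, so 140.7 g.
Cost = 140.7 g / 1000 × $85.3/kg = $12.00.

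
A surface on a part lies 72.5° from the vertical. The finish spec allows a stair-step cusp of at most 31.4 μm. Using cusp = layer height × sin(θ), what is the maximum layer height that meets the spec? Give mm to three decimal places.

t = h_c / sin θ = 0.0314 / 0.9537 = 0.033 mm.

0.033 mm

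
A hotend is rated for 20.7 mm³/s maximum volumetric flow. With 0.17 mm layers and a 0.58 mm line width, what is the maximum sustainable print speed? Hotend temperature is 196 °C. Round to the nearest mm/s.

210 mm/s

Bead cross-section = 0.17 × 0.58, so 0.0986 mm².
Max speed = 20.7 / 0.0986 = 209.94 ≈ 210 mm/s.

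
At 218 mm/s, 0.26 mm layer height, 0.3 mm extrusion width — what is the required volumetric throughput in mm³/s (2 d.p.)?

A = 0.26 × 0.3, so 0.078 mm².
Volumetric flow = 218 × 0.078 = 17.00 mm³/s.

17.00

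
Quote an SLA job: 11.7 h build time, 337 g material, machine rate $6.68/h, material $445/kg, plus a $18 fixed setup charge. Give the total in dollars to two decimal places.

$246.12

Machine-time cost: 6.68 × 11.7 → $78.156.
Material cost = 445 × 337/1000 = $149.965.
Total = 78.156 + 149.965 + 18 = 246.121 ≈ $246.12.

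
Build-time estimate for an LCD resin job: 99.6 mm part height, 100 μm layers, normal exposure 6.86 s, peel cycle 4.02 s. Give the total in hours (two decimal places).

Layer count = ceil(99.6 / 0.1) = 996.
Per-layer time: 6.86 + 4.02 → 10.88 s.
Total = 996 × 10.88 = 10836.48 s = 3.01 hours.

3.01 hours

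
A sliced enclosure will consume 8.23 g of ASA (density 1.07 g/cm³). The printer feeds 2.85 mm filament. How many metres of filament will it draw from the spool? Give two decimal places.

Extruded volume: 8.23/1.07 = 7.6916 cm³ (7691.6 mm³).
Filament cross-section = π × (2.85/2)² = 6.3794 mm².
Length = 7691.6 / 6.3794 = 1205.69 mm = 1.21 m.

1.21 m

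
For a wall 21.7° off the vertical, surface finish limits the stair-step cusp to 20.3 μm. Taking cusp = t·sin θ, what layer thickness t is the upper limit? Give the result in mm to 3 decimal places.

0.055 mm

sin(21.7°) = 0.3697; t_max = 0.0203/0.3697 = 0.055 mm.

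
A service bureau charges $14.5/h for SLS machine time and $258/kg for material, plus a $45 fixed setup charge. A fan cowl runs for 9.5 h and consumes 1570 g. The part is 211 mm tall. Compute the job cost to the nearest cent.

$587.81

Time charge: 14.5 × 9.5 → $137.75.
Material cost: 258 × 1570/1000 → $405.06.
Adding setup: 137.75 + 405.06 + 45 → $587.81.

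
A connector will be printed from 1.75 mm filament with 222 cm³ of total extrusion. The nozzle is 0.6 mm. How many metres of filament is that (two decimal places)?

A = π r² = π × 0.875² = 2.4053 mm².
L = 222000 mm³ / 2.4053 mm² = 92296.18 mm, i.e. 92.30 m.

92.30 m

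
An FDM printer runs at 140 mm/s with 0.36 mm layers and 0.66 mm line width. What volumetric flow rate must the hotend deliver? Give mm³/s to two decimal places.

33.26

Extrusion cross-section = 0.36 × 0.66 = 0.2376 mm².
Q = v·A = 140 × 0.2376 = 33.26 mm³/s.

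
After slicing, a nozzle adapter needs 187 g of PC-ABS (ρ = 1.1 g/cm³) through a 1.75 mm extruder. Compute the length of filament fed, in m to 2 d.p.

Extruded volume: 187/1.1 = 170 cm³ (170000 mm³).
Cross-section of 1.75 mm filament: π·(1.75/2)² = 2.4053 mm².
Length = 170000 / 2.4053 = 70677.25 mm = 70.68 m.

70.68 m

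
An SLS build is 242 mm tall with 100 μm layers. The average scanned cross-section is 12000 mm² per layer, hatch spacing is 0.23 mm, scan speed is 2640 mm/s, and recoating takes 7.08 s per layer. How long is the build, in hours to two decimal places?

18.04 hours

Layer count = ceil(242 / 0.1) = 2420.
Hatch length per layer: 12000 / 0.23 → 52173.9 mm.
Scan time per layer = 52173.9 / 2640 = 19.7628 s.
Per-layer time = 19.7628 + 7.08 = 26.8428 s.
2420 layers × 26.8428 s/layer = 64959.576 s, i.e. 18.04 hours.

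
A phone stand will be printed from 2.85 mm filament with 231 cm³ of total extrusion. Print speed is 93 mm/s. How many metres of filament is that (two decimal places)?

36.21 m

Cross-section of 2.85 mm filament: π·(2.85/2)² = 6.3794 mm².
Length = 231 cm³ / 6.3794 mm² = 231000 / 6.3794 = 36210.3 mm = 36.21 m.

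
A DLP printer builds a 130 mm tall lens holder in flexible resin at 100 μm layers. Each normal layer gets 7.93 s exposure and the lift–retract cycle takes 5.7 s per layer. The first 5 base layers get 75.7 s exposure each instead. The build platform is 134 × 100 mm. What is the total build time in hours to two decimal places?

Layers = ⌈130/0.1⌉ = 1300.
Burn-in layers = 5 × (75.7 + 5.7) = 407 s.
Regular layers = 1295 × (7.93 + 5.7) = 17650.85 s.
Total = 407 + 17650.85 = 18057.85 s = 5.02 hours.

5.02 hours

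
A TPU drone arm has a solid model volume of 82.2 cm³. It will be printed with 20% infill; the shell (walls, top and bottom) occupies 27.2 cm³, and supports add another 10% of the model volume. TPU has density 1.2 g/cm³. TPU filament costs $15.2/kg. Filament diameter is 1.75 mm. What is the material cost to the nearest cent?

$0.85

Interior volume: 82.2 − 27.2 → 55 cm³.
Infill deposited = 0.20 × 55 = 11 cm³.
Support = 0.10 × 82.2 = 8.22 cm³.
Total extruded = 27.2 + 11 + 8.22 = 46.42 cm³.
Mass = 46.42 × 1.2 = 55.704 g.
At $15.2/kg: 55.704/1000 × 15.2 = $0.85.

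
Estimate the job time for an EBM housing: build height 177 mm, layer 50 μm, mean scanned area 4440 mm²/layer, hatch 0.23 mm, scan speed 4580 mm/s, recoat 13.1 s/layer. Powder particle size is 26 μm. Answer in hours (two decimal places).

Layers = ⌈177/0.05⌉ = 3540.
Scan path per layer: 4440 / 0.23 → 19304.3 mm.
Per-layer scan time = 19304.3 / 4580 = 4.2149 s.
Per-layer time: 4.2149 + 13.1 → 17.3149 s.
Build time = 3540 × 17.3149 = 61294.746 s = 17.03 hours.

17.03 hours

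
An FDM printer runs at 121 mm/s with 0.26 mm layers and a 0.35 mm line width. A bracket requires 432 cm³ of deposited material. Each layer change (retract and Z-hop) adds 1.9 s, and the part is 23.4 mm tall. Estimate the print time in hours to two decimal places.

Bead cross-section: 0.26 × 0.35 → 0.091 mm².
Total extruded path = 432000/0.091 = 4747252.7 mm.
Print-move time = 4747252.7 / 121 = 39233.5 s.
Layer count = ceil(23.4 / 0.26) = 90.
Layer-change overhead = 90 × 1.9, so 171 s.
Total = 39233.5 + 171 = 39404.5 s = 10.95 hours.

10.95 hours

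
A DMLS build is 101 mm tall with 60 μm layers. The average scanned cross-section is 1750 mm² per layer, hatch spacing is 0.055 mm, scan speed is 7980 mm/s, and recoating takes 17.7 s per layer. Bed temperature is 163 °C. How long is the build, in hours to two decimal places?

10.14 hours

Layers = ⌈101/0.06⌉ = 1684.
Hatch length per layer = 1750 / 0.055 = 31818.2 mm.
Scan time per layer = 31818.2 / 7980 = 3.9872 s.
Layer cycle: 3.9872 + 17.7 → 21.6872 s.
Total: 1684 × 21.6872 s = 36521.2448 s → 10.14 hours.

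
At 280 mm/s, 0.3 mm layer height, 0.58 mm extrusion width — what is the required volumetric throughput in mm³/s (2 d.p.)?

48.72

A = 0.3 × 0.58 = 0.174 mm².
Q = v·A = 280 × 0.174 = 48.72 mm³/s.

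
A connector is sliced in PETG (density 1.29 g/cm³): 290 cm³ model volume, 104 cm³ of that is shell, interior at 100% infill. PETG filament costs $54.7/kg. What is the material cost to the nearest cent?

$20.46

Volume inside the shell = 290 − 104, so 186 cm³.
Infill volume: 1.00 × 186 → 186 cm³.
Deposited volume = 104 + 186, so 290 cm³.
Mass = 290 × 1.29, so 374.1 g.
Cost = 374.1 g / 1000 × $54.7/kg = $20.46.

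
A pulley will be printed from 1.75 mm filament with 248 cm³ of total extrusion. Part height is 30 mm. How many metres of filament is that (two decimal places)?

A = π r² = π × 0.875² = 2.4053 mm².
L = 248000 mm³ / 2.4053 mm² = 103105.64 mm, i.e. 103.11 m.

103.11 m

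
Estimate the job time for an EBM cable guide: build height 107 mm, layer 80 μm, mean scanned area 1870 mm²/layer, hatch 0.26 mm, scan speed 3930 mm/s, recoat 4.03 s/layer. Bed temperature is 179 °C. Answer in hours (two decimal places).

2.18 hours

Layers = ⌈107/0.08⌉ = 1338.
Hatch length per layer = 1870 / 0.26, so 7192.3 mm.
Scan time per layer = 7192.3 / 3930 = 1.8301 s.
Time per layer = 1.8301 + 4.03, so 5.8601 s.
Build time = 1338 × 5.8601 = 7840.8138 s = 2.18 hours.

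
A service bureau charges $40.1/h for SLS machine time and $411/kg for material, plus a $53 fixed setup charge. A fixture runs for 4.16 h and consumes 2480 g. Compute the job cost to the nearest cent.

Machine-time cost = 40.1 × 4.16 = $166.816.
Material cost = 411 × 2480/1000, so $1019.28.
Adding setup: 166.816 + 1019.28 + 53 → 1239.096 ≈ $1239.10.

$1239.10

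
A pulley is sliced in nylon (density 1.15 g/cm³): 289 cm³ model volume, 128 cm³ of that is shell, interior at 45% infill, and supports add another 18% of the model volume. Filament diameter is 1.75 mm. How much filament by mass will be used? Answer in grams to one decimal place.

Infill region: 289 − 128 → 161 cm³.
Infill volume = 0.45 × 161 = 72.45 cm³.
Support = 0.18 × 289, so 52.02 cm³.
Deposited volume = 128 + 72.45 + 52.02 = 252.47 cm³.
Mass = 252.47 × 1.15 = 290.3405 g.

290.3 g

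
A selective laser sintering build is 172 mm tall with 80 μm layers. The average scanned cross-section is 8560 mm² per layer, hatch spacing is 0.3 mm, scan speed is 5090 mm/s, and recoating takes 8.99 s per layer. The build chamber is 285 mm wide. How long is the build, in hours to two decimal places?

Number of layers: 172 / 0.08 → 2150 (rounded up).
Hatch length per layer: 8560 / 0.3 → 28533.3 mm.
Per-layer scan time = 28533.3 / 5090, so 5.6058 s.
Layer cycle = 5.6058 + 8.99, so 14.5958 s.
2150 layers × 14.5958 s/layer = 31380.97 s, i.e. 8.72 hours.

8.72 hours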